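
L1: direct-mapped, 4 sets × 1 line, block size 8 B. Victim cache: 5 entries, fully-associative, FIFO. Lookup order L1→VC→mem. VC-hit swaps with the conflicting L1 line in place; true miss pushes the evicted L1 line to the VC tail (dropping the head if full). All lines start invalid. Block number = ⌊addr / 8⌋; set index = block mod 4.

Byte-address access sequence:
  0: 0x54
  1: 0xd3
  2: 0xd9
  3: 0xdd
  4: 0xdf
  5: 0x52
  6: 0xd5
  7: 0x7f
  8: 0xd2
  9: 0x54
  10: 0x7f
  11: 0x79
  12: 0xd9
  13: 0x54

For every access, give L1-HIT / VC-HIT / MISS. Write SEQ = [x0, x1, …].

#0 0x54→b10/s2 MISS; vc=[]
#1 0xd3→b26/s2 MISS; vc=[10]
#2 0xd9→b27/s3 MISS; vc=[10]
#3 0xdd→b27/s3 L1-HIT; vc=[10]
#4 0xdf→b27/s3 L1-HIT; vc=[10]
#5 0x52→b10/s2 VC-HIT; vc=[26]
#6 0xd5→b26/s2 VC-HIT; vc=[10]
#7 0x7f→b15/s3 MISS; vc=[10,27]
#8 0xd2→b26/s2 L1-HIT; vc=[10,27]
#9 0x54→b10/s2 VC-HIT; vc=[26,27]
#10 0x7f→b15/s3 L1-HIT; vc=[26,27]
#11 0x79→b15/s3 L1-HIT; vc=[26,27]
#12 0xd9→b27/s3 VC-HIT; vc=[26,15]
#13 0x54→b10/s2 L1-HIT; vc=[26,15]

SEQ = [MISS, MISS, MISS, L1-HIT, L1-HIT, VC-HIT, VC-HIT, MISS, L1-HIT, VC-HIT, L1-HIT, L1-HIT, VC-HIT, L1-HIT]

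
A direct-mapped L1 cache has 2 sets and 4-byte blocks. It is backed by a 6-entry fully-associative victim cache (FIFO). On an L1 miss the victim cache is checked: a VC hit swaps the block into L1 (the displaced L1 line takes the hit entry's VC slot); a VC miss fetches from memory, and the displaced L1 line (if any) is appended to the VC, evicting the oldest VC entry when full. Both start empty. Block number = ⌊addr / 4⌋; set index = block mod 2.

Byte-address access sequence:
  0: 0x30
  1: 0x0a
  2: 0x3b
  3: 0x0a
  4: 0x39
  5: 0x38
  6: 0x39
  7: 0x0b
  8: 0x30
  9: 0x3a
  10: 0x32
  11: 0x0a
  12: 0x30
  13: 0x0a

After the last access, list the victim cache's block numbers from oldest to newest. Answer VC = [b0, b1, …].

0: 0x30 (blk 12, set 0) → MISS  vc=[]
1: 0xa (blk 2, set 0) → MISS  vc=[12]
2: 0x3b (blk 14, set 0) → MISS  vc=[12, 2]
3: 0xa (blk 2, set 0) → VC-HIT  vc=[12, 14]
4: 0x39 (blk 14, set 0) → VC-HIT  vc=[12, 2]
5: 0x38 (blk 14, set 0) → L1-HIT  vc=[12, 2]
6: 0x39 (blk 14, set 0) → L1-HIT  vc=[12, 2]
7: 0xb (blk 2, set 0) → VC-HIT  vc=[12, 14]
8: 0x30 (blk 12, set 0) → VC-HIT  vc=[2, 14]
9: 0x3a (blk 14, set 0) → VC-HIT  vc=[2, 12]
10: 0x32 (blk 12, set 0) → VC-HIT  vc=[2, 14]
11: 0xa (blk 2, set 0) → VC-HIT  vc=[12, 14]
12: 0x30 (blk 12, set 0) → VC-HIT  vc=[2, 14]
13: 0xa (blk 2, set 0) → VC-HIT  vc=[12, 14]

VC = [12, 14]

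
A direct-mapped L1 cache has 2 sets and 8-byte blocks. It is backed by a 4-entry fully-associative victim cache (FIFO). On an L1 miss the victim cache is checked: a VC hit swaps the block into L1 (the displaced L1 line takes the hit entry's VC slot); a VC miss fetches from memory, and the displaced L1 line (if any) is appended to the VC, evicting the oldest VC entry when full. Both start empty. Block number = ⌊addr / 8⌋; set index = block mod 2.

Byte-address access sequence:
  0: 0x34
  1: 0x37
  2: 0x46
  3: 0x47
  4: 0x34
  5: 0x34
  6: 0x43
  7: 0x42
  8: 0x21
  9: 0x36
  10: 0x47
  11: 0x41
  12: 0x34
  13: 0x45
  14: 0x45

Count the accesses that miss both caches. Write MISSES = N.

MISSES = 3

  [0] addr=0x34 blk=6 s=0: MISS | VC []
  [1] addr=0x37 blk=6 s=0: L1-HIT | VC []
  [2] addr=0x46 blk=8 s=0: MISS | VC [6]
  [3] addr=0x47 blk=8 s=0: L1-HIT | VC [6]
  [4] addr=0x34 blk=6 s=0: VC-HIT | VC [8]
  [5] addr=0x34 blk=6 s=0: L1-HIT | VC [8]
  [6] addr=0x43 blk=8 s=0: VC-HIT | VC [6]
  [7] addr=0x42 blk=8 s=0: L1-HIT | VC [6]
  [8] addr=0x21 blk=4 s=0: MISS | VC [6, 8]
  [9] addr=0x36 blk=6 s=0: VC-HIT | VC [4, 8]
  [10] addr=0x47 blk=8 s=0: VC-HIT | VC [4, 6]
  [11] addr=0x41 blk=8 s=0: L1-HIT | VC [4, 6]
  [12] addr=0x34 blk=6 s=0: VC-HIT | VC [4, 8]
  [13] addr=0x45 blk=8 s=0: VC-HIT | VC [4, 6]
  [14] addr=0x45 blk=8 s=0: L1-HIT | VC [4, 6]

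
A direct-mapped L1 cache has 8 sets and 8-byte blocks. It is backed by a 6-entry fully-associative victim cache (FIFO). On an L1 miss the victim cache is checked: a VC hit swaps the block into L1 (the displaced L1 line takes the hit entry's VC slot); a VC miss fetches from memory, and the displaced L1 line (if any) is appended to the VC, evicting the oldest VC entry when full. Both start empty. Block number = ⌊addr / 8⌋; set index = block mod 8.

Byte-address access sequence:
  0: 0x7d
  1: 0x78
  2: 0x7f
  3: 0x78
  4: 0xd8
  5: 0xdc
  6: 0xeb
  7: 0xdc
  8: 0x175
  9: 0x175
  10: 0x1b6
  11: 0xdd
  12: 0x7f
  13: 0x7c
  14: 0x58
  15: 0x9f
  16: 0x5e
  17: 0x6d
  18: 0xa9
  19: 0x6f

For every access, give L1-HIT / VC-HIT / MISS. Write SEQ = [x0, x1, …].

SEQ = [MISS, L1-HIT, L1-HIT, L1-HIT, MISS, L1-HIT, MISS, L1-HIT, MISS, L1-HIT, MISS, L1-HIT, L1-HIT, L1-HIT, MISS, MISS, VC-HIT, MISS, MISS, VC-HIT]

#0 0x7d→b15/s7 MISS; vc=[]
#1 0x78→b15/s7 L1-HIT; vc=[]
#2 0x7f→b15/s7 L1-HIT; vc=[]
#3 0x78→b15/s7 L1-HIT; vc=[]
#4 0xd8→b27/s3 MISS; vc=[]
#5 0xdc→b27/s3 L1-HIT; vc=[]
#6 0xeb→b29/s5 MISS; vc=[]
#7 0xdc→b27/s3 L1-HIT; vc=[]
#8 0x175→b46/s6 MISS; vc=[]
#9 0x175→b46/s6 L1-HIT; vc=[]
#10 0x1b6→b54/s6 MISS; vc=[46]
#11 0xdd→b27/s3 L1-HIT; vc=[46]
#12 0x7f→b15/s7 L1-HIT; vc=[46]
#13 0x7c→b15/s7 L1-HIT; vc=[46]
#14 0x58→b11/s3 MISS; vc=[46,27]
#15 0x9f→b19/s3 MISS; vc=[46,27,11]
#16 0x5e→b11/s3 VC-HIT; vc=[46,27,19]
#17 0x6d→b13/s5 MISS; vc=[46,27,19,29]
#18 0xa9→b21/s5 MISS; vc=[46,27,19,29,13]
#19 0x6f→b13/s5 VC-HIT; vc=[46,27,19,29,21]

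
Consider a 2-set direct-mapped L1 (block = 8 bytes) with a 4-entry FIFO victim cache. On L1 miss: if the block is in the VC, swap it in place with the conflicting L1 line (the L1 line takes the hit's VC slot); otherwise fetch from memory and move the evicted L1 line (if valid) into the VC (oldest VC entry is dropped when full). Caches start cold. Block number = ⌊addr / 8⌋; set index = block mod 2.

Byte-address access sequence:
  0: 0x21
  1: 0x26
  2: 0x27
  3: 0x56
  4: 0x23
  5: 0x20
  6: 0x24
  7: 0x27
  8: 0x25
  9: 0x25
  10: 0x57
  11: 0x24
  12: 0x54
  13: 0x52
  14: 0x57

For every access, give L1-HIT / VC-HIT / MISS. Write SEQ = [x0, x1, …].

SEQ = [MISS, L1-HIT, L1-HIT, MISS, VC-HIT, L1-HIT, L1-HIT, L1-HIT, L1-HIT, L1-HIT, VC-HIT, VC-HIT, VC-HIT, L1-HIT, L1-HIT]

#0 0x21→b4/s0 MISS; vc=[]
#1 0x26→b4/s0 L1-HIT; vc=[]
#2 0x27→b4/s0 L1-HIT; vc=[]
#3 0x56→b10/s0 MISS; vc=[4]
#4 0x23→b4/s0 VC-HIT; vc=[10]
#5 0x20→b4/s0 L1-HIT; vc=[10]
#6 0x24→b4/s0 L1-HIT; vc=[10]
#7 0x27→b4/s0 L1-HIT; vc=[10]
#8 0x25→b4/s0 L1-HIT; vc=[10]
#9 0x25→b4/s0 L1-HIT; vc=[10]
#10 0x57→b10/s0 VC-HIT; vc=[4]
#11 0x24→b4/s0 VC-HIT; vc=[10]
#12 0x54→b10/s0 VC-HIT; vc=[4]
#13 0x52→b10/s0 L1-HIT; vc=[4]
#14 0x57→b10/s0 L1-HIT; vc=[4]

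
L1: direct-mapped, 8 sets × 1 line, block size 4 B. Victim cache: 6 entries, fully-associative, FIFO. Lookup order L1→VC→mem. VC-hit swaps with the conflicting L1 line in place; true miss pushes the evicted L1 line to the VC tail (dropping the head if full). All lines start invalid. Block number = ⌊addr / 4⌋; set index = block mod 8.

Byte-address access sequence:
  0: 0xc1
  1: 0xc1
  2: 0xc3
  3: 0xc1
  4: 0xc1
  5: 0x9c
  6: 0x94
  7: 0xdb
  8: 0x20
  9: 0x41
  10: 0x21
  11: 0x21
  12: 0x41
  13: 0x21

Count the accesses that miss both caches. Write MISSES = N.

MISSES = 6

#0 0xc1→b48/s0 MISS; vc=[]
#1 0xc1→b48/s0 L1-HIT; vc=[]
#2 0xc3→b48/s0 L1-HIT; vc=[]
#3 0xc1→b48/s0 L1-HIT; vc=[]
#4 0xc1→b48/s0 L1-HIT; vc=[]
#5 0x9c→b39/s7 MISS; vc=[]
#6 0x94→b37/s5 MISS; vc=[]
#7 0xdb→b54/s6 MISS; vc=[]
#8 0x20→b8/s0 MISS; vc=[48]
#9 0x41→b16/s0 MISS; vc=[48,8]
#10 0x21→b8/s0 VC-HIT; vc=[48,16]
#11 0x21→b8/s0 L1-HIT; vc=[48,16]
#12 0x41→b16/s0 VC-HIT; vc=[48,8]
#13 0x21→b8/s0 VC-HIT; vc=[48,16]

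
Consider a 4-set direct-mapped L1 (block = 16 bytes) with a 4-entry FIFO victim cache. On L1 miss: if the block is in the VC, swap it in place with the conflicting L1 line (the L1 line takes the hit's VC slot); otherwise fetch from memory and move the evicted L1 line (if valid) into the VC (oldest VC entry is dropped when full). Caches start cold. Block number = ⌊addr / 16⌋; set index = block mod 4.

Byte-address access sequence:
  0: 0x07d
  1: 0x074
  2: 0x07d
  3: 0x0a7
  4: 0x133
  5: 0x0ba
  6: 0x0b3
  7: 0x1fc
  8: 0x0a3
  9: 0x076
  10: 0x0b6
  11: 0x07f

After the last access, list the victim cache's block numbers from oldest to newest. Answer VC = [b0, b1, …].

  [0] addr=0x7d blk=7 s=3: MISS | VC []
  [1] addr=0x74 blk=7 s=3: L1-HIT | VC []
  [2] addr=0x7d blk=7 s=3: L1-HIT | VC []
  [3] addr=0xa7 blk=10 s=2: MISS | VC []
  [4] addr=0x133 blk=19 s=3: MISS | VC [7]
  [5] addr=0xba blk=11 s=3: MISS | VC [7, 19]
  [6] addr=0xb3 blk=11 s=3: L1-HIT | VC [7, 19]
  [7] addr=0x1fc blk=31 s=3: MISS | VC [7, 19, 11]
  [8] addr=0xa3 blk=10 s=2: L1-HIT | VC [7, 19, 11]
  [9] addr=0x76 blk=7 s=3: VC-HIT | VC [31, 19, 11]
  [10] addr=0xb6 blk=11 s=3: VC-HIT | VC [31, 19, 7]
  [11] addr=0x7f blk=7 s=3: VC-HIT | VC [31, 19, 11]

VC = [31, 19, 11]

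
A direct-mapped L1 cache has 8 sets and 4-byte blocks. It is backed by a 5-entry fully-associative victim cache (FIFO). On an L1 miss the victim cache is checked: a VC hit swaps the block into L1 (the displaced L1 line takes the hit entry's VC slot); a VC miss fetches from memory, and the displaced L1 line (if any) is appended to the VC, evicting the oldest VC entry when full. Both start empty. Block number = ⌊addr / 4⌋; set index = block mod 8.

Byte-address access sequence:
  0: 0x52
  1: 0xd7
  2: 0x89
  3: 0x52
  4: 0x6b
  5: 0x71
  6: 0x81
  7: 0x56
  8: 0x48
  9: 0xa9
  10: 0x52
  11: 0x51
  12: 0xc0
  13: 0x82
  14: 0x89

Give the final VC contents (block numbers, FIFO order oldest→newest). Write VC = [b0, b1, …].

  [0] addr=0x52 blk=20 s=4: MISS | VC []
  [1] addr=0xd7 blk=53 s=5: MISS | VC []
  [2] addr=0x89 blk=34 s=2: MISS | VC []
  [3] addr=0x52 blk=20 s=4: L1-HIT | VC []
  [4] addr=0x6b blk=26 s=2: MISS | VC [34]
  [5] addr=0x71 blk=28 s=4: MISS | VC [34, 20]
  [6] addr=0x81 blk=32 s=0: MISS | VC [34, 20]
  [7] addr=0x56 blk=21 s=5: MISS | VC [34, 20, 53]
  [8] addr=0x48 blk=18 s=2: MISS | VC [34, 20, 53, 26]
  [9] addr=0xa9 blk=42 s=2: MISS | VC [34, 20, 53, 26, 18]
  [10] addr=0x52 blk=20 s=4: VC-HIT | VC [34, 28, 53, 26, 18]
  [11] addr=0x51 blk=20 s=4: L1-HIT | VC [34, 28, 53, 26, 18]
  [12] addr=0xc0 blk=48 s=0: MISS | VC [28, 53, 26, 18, 32]
  [13] addr=0x82 blk=32 s=0: VC-HIT | VC [28, 53, 26, 18, 48]
  [14] addr=0x89 blk=34 s=2: MISS | VC [53, 26, 18, 48, 42]

VC = [53, 26, 18, 48, 42]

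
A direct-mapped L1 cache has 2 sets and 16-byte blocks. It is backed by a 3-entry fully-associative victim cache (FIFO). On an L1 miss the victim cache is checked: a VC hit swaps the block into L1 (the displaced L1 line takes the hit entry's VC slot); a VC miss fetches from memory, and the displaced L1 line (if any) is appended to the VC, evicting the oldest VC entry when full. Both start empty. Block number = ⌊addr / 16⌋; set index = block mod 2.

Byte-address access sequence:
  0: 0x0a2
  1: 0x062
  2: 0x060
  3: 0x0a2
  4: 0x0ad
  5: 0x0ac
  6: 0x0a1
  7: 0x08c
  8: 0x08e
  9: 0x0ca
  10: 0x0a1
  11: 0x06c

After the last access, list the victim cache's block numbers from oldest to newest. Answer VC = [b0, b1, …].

VC = [10, 12, 8]

  [0] addr=0xa2 blk=10 s=0: MISS | VC []
  [1] addr=0x62 blk=6 s=0: MISS | VC [10]
  [2] addr=0x60 blk=6 s=0: L1-HIT | VC [10]
  [3] addr=0xa2 blk=10 s=0: VC-HIT | VC [6]
  [4] addr=0xad blk=10 s=0: L1-HIT | VC [6]
  [5] addr=0xac blk=10 s=0: L1-HIT | VC [6]
  [6] addr=0xa1 blk=10 s=0: L1-HIT | VC [6]
  [7] addr=0x8c blk=8 s=0: MISS | VC [6, 10]
  [8] addr=0x8e blk=8 s=0: L1-HIT | VC [6, 10]
  [9] addr=0xca blk=12 s=0: MISS | VC [6, 10, 8]
  [10] addr=0xa1 blk=10 s=0: VC-HIT | VC [6, 12, 8]
  [11] addr=0x6c blk=6 s=0: VC-HIT | VC [10, 12, 8]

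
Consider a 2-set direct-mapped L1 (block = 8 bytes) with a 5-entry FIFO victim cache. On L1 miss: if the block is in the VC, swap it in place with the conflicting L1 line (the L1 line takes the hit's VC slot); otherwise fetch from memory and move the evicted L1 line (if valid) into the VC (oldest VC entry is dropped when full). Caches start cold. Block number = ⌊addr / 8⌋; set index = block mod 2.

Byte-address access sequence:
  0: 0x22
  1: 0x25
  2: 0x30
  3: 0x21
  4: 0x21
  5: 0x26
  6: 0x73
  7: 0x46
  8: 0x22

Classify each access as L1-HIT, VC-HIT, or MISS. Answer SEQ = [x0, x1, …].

SEQ = [MISS, L1-HIT, MISS, VC-HIT, L1-HIT, L1-HIT, MISS, MISS, VC-HIT]

0: 0x22 (blk 4, set 0) → MISS  vc=[]
1: 0x25 (blk 4, set 0) → L1-HIT  vc=[]
2: 0x30 (blk 6, set 0) → MISS  vc=[4]
3: 0x21 (blk 4, set 0) → VC-HIT  vc=[6]
4: 0x21 (blk 4, set 0) → L1-HIT  vc=[6]
5: 0x26 (blk 4, set 0) → L1-HIT  vc=[6]
6: 0x73 (blk 14, set 0) → MISS  vc=[6, 4]
7: 0x46 (blk 8, set 0) → MISS  vc=[6, 4, 14]
8: 0x22 (blk 4, set 0) → VC-HIT  vc=[6, 8, 14]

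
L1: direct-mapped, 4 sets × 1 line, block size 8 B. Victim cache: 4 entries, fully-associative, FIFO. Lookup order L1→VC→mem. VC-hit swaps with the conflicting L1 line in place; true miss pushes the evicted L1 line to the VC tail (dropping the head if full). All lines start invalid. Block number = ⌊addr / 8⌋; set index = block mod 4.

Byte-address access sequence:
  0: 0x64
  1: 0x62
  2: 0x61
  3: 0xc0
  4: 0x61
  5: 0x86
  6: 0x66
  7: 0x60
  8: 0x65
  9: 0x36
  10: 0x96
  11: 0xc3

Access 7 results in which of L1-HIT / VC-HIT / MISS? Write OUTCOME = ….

OUTCOME = L1-HIT

  [0] addr=0x64 blk=12 s=0: MISS | VC []
  [1] addr=0x62 blk=12 s=0: L1-HIT | VC []
  [2] addr=0x61 blk=12 s=0: L1-HIT | VC []
  [3] addr=0xc0 blk=24 s=0: MISS | VC [12]
  [4] addr=0x61 blk=12 s=0: VC-HIT | VC [24]
  [5] addr=0x86 blk=16 s=0: MISS | VC [24, 12]
  [6] addr=0x66 blk=12 s=0: VC-HIT | VC [24, 16]
  [7] addr=0x60 blk=12 s=0: L1-HIT | VC [24, 16]
  [8] addr=0x65 blk=12 s=0: L1-HIT | VC [24, 16]
  [9] addr=0x36 blk=6 s=2: MISS | VC [24, 16]
  [10] addr=0x96 blk=18 s=2: MISS | VC [24, 16, 6]
  [11] addr=0xc3 blk=24 s=0: VC-HIT | VC [12, 16, 6]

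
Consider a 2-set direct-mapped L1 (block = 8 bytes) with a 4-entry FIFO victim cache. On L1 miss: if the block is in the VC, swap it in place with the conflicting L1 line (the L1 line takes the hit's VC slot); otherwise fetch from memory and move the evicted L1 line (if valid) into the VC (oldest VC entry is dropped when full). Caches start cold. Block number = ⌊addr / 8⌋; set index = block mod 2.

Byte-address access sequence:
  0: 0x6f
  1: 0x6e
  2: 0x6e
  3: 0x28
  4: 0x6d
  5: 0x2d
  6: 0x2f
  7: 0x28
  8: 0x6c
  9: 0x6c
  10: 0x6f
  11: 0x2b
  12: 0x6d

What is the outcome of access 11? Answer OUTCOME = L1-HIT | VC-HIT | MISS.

0: 0x6f (blk 13, set 1) → MISS  vc=[]
1: 0x6e (blk 13, set 1) → L1-HIT  vc=[]
2: 0x6e (blk 13, set 1) → L1-HIT  vc=[]
3: 0x28 (blk 5, set 1) → MISS  vc=[13]
4: 0x6d (blk 13, set 1) → VC-HIT  vc=[5]
5: 0x2d (blk 5, set 1) → VC-HIT  vc=[13]
6: 0x2f (blk 5, set 1) → L1-HIT  vc=[13]
7: 0x28 (blk 5, set 1) → L1-HIT  vc=[13]
8: 0x6c (blk 13, set 1) → VC-HIT  vc=[5]
9: 0x6c (blk 13, set 1) → L1-HIT  vc=[5]
10: 0x6f (blk 13, set 1) → L1-HIT  vc=[5]
11: 0x2b (blk 5, set 1) → VC-HIT  vc=[13]
12: 0x6d (blk 13, set 1) → VC-HIT  vc=[5]

OUTCOME = VC-HIT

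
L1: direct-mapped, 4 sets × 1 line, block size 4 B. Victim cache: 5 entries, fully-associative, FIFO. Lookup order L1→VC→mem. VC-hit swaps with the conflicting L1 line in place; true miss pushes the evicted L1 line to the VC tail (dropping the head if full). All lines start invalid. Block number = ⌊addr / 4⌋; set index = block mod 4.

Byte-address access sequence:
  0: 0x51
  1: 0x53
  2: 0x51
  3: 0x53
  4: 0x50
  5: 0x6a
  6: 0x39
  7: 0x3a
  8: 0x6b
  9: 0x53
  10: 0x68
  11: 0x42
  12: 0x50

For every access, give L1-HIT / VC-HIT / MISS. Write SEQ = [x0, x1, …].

  [0] addr=0x51 blk=20 s=0: MISS | VC []
  [1] addr=0x53 blk=20 s=0: L1-HIT | VC []
  [2] addr=0x51 blk=20 s=0: L1-HIT | VC []
  [3] addr=0x53 blk=20 s=0: L1-HIT | VC []
  [4] addr=0x50 blk=20 s=0: L1-HIT | VC []
  [5] addr=0x6a blk=26 s=2: MISS | VC []
  [6] addr=0x39 blk=14 s=2: MISS | VC [26]
  [7] addr=0x3a blk=14 s=2: L1-HIT | VC [26]
  [8] addr=0x6b blk=26 s=2: VC-HIT | VC [14]
  [9] addr=0x53 blk=20 s=0: L1-HIT | VC [14]
  [10] addr=0x68 blk=26 s=2: L1-HIT | VC [14]
  [11] addr=0x42 blk=16 s=0: MISS | VC [14, 20]
  [12] addr=0x50 blk=20 s=0: VC-HIT | VC [14, 16]

SEQ = [MISS, L1-HIT, L1-HIT, L1-HIT, L1-HIT, MISS, MISS, L1-HIT, VC-HIT, L1-HIT, L1-HIT, MISS, VC-HIT]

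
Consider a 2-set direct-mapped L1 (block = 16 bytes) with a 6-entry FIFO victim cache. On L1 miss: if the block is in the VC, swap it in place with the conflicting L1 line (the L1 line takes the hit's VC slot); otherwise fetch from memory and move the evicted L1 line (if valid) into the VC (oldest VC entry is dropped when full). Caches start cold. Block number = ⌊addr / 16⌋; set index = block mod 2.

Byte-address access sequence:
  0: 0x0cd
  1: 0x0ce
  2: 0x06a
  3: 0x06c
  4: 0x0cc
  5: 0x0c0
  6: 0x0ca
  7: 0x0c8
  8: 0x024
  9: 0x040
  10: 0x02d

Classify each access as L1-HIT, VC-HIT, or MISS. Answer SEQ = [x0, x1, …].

SEQ = [MISS, L1-HIT, MISS, L1-HIT, VC-HIT, L1-HIT, L1-HIT, L1-HIT, MISS, MISS, VC-HIT]

0: 0xcd (blk 12, set 0) → MISS  vc=[]
1: 0xce (blk 12, set 0) → L1-HIT  vc=[]
2: 0x6a (blk 6, set 0) → MISS  vc=[12]
3: 0x6c (blk 6, set 0) → L1-HIT  vc=[12]
4: 0xcc (blk 12, set 0) → VC-HIT  vc=[6]
5: 0xc0 (blk 12, set 0) → L1-HIT  vc=[6]
6: 0xca (blk 12, set 0) → L1-HIT  vc=[6]
7: 0xc8 (blk 12, set 0) → L1-HIT  vc=[6]
8: 0x24 (blk 2, set 0) → MISS  vc=[6, 12]
9: 0x40 (blk 4, set 0) → MISS  vc=[6, 12, 2]
10: 0x2d (blk 2, set 0) → VC-HIT  vc=[6, 12, 4]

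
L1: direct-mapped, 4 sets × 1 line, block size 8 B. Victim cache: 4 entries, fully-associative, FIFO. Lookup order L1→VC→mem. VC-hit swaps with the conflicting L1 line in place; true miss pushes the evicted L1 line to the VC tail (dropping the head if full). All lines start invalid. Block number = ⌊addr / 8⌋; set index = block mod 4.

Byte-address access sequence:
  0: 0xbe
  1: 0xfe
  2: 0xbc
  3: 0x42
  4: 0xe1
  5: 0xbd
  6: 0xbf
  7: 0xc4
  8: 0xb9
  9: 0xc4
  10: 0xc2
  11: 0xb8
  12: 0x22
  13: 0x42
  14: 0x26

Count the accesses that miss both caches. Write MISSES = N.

MISSES = 6

#0 0xbe→b23/s3 MISS; vc=[]
#1 0xfe→b31/s3 MISS; vc=[23]
#2 0xbc→b23/s3 VC-HIT; vc=[31]
#3 0x42→b8/s0 MISS; vc=[31]
#4 0xe1→b28/s0 MISS; vc=[31,8]
#5 0xbd→b23/s3 L1-HIT; vc=[31,8]
#6 0xbf→b23/s3 L1-HIT; vc=[31,8]
#7 0xc4→b24/s0 MISS; vc=[31,8,28]
#8 0xb9→b23/s3 L1-HIT; vc=[31,8,28]
#9 0xc4→b24/s0 L1-HIT; vc=[31,8,28]
#10 0xc2→b24/s0 L1-HIT; vc=[31,8,28]
#11 0xb8→b23/s3 L1-HIT; vc=[31,8,28]
#12 0x22→b4/s0 MISS; vc=[31,8,28,24]
#13 0x42→b8/s0 VC-HIT; vc=[31,4,28,24]
#14 0x26→b4/s0 VC-HIT; vc=[31,8,28,24]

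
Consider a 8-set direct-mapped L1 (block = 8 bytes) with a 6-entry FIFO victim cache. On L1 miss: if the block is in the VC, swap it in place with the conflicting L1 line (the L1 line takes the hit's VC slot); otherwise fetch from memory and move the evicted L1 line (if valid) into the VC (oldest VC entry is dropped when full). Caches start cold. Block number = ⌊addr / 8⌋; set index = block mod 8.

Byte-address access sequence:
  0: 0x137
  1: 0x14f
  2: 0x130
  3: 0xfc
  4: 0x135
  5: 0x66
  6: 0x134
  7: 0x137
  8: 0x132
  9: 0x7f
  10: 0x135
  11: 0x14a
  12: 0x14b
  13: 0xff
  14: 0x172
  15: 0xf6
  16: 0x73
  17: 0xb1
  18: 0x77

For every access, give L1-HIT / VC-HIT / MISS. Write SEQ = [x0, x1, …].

SEQ = [MISS, MISS, L1-HIT, MISS, L1-HIT, MISS, L1-HIT, L1-HIT, L1-HIT, MISS, L1-HIT, L1-HIT, L1-HIT, VC-HIT, MISS, MISS, MISS, MISS, VC-HIT]

  [0] addr=0x137 blk=38 s=6: MISS | VC []
  [1] addr=0x14f blk=41 s=1: MISS | VC []
  [2] addr=0x130 blk=38 s=6: L1-HIT | VC []
  [3] addr=0xfc blk=31 s=7: MISS | VC []
  [4] addr=0x135 blk=38 s=6: L1-HIT | VC []
  [5] addr=0x66 blk=12 s=4: MISS | VC []
  [6] addr=0x134 blk=38 s=6: L1-HIT | VC []
  [7] addr=0x137 blk=38 s=6: L1-HIT | VC []
  [8] addr=0x132 blk=38 s=6: L1-HIT | VC []
  [9] addr=0x7f blk=15 s=7: MISS | VC [31]
  [10] addr=0x135 blk=38 s=6: L1-HIT | VC [31]
  [11] addr=0x14a blk=41 s=1: L1-HIT | VC [31]
  [12] addr=0x14b blk=41 s=1: L1-HIT | VC [31]
  [13] addr=0xff blk=31 s=7: VC-HIT | VC [15]
  [14] addr=0x172 blk=46 s=6: MISS | VC [15, 38]
  [15] addr=0xf6 blk=30 s=6: MISS | VC [15, 38, 46]
  [16] addr=0x73 blk=14 s=6: MISS | VC [15, 38, 46, 30]
  [17] addr=0xb1 blk=22 s=6: MISS | VC [15, 38, 46, 30, 14]
  [18] addr=0x77 blk=14 s=6: VC-HIT | VC [15, 38, 46, 30, 22]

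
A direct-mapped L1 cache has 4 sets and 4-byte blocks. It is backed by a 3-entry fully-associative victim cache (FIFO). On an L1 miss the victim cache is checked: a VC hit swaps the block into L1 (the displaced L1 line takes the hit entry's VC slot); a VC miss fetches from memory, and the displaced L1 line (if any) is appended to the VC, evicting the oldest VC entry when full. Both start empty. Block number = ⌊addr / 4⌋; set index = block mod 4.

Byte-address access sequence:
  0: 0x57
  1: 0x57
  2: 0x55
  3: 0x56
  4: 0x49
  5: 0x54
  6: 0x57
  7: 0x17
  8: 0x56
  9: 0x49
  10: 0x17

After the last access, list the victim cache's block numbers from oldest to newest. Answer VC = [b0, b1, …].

#0 0x57→b21/s1 MISS; vc=[]
#1 0x57→b21/s1 L1-HIT; vc=[]
#2 0x55→b21/s1 L1-HIT; vc=[]
#3 0x56→b21/s1 L1-HIT; vc=[]
#4 0x49→b18/s2 MISS; vc=[]
#5 0x54→b21/s1 L1-HIT; vc=[]
#6 0x57→b21/s1 L1-HIT; vc=[]
#7 0x17→b5/s1 MISS; vc=[21]
#8 0x56→b21/s1 VC-HIT; vc=[5]
#9 0x49→b18/s2 L1-HIT; vc=[5]
#10 0x17→b5/s1 VC-HIT; vc=[21]

VC = [21]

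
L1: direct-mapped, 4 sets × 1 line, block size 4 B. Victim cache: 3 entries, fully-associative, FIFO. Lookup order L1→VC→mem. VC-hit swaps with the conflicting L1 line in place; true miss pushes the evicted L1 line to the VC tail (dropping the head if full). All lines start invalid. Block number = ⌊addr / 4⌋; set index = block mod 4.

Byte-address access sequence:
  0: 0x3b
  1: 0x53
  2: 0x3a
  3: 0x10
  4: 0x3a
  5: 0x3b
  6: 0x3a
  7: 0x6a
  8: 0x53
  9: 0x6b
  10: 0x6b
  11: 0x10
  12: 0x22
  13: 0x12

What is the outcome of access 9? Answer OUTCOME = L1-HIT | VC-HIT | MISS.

0: 0x3b (blk 14, set 2) → MISS  vc=[]
1: 0x53 (blk 20, set 0) → MISS  vc=[]
2: 0x3a (blk 14, set 2) → L1-HIT  vc=[]
3: 0x10 (blk 4, set 0) → MISS  vc=[20]
4: 0x3a (blk 14, set 2) → L1-HIT  vc=[20]
5: 0x3b (blk 14, set 2) → L1-HIT  vc=[20]
6: 0x3a (blk 14, set 2) → L1-HIT  vc=[20]
7: 0x6a (blk 26, set 2) → MISS  vc=[20, 14]
8: 0x53 (blk 20, set 0) → VC-HIT  vc=[4, 14]
9: 0x6b (blk 26, set 2) → L1-HIT  vc=[4, 14]
10: 0x6b (blk 26, set 2) → L1-HIT  vc=[4, 14]
11: 0x10 (blk 4, set 0) → VC-HIT  vc=[20, 14]
12: 0x22 (blk 8, set 0) → MISS  vc=[20, 14, 4]
13: 0x12 (blk 4, set 0) → VC-HIT  vc=[20, 14, 8]

OUTCOME = L1-HIT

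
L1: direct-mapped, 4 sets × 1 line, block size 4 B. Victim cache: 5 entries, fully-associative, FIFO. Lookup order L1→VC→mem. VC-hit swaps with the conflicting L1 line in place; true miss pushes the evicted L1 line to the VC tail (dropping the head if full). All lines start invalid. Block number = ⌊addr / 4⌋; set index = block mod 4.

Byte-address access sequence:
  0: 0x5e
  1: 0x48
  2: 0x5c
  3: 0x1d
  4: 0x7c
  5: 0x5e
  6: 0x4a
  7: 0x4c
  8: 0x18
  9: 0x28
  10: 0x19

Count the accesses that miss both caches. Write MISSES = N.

#0 0x5e→b23/s3 MISS; vc=[]
#1 0x48→b18/s2 MISS; vc=[]
#2 0x5c→b23/s3 L1-HIT; vc=[]
#3 0x1d→b7/s3 MISS; vc=[23]
#4 0x7c→b31/s3 MISS; vc=[23,7]
#5 0x5e→b23/s3 VC-HIT; vc=[31,7]
#6 0x4a→b18/s2 L1-HIT; vc=[31,7]
#7 0x4c→b19/s3 MISS; vc=[31,7,23]
#8 0x18→b6/s2 MISS; vc=[31,7,23,18]
#9 0x28→b10/s2 MISS; vc=[31,7,23,18,6]
#10 0x19→b6/s2 VC-HIT; vc=[31,7,23,18,10]

MISSES = 7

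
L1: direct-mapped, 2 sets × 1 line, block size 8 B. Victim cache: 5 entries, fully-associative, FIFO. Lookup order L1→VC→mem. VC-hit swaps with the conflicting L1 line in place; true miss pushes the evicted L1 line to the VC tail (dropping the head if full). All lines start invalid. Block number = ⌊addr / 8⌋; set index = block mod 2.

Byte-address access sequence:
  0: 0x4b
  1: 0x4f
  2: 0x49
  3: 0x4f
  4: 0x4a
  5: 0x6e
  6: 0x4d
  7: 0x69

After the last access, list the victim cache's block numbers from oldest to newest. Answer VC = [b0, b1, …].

VC = [9]

0: 0x4b (blk 9, set 1) → MISS  vc=[]
1: 0x4f (blk 9, set 1) → L1-HIT  vc=[]
2: 0x49 (blk 9, set 1) → L1-HIT  vc=[]
3: 0x4f (blk 9, set 1) → L1-HIT  vc=[]
4: 0x4a (blk 9, set 1) → L1-HIT  vc=[]
5: 0x6e (blk 13, set 1) → MISS  vc=[9]
6: 0x4d (blk 9, set 1) → VC-HIT  vc=[13]
7: 0x69 (blk 13, set 1) → VC-HIT  vc=[9]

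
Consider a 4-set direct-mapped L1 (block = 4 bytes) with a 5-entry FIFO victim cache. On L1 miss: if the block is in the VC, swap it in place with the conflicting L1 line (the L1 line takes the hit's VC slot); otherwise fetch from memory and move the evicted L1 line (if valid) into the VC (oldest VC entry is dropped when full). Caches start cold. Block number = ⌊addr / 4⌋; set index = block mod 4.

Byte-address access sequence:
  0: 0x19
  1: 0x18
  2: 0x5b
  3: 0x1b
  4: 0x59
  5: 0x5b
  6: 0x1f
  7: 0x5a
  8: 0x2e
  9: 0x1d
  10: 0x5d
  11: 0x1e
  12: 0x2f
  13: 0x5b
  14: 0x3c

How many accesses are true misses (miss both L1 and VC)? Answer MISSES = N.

  [0] addr=0x19 blk=6 s=2: MISS | VC []
  [1] addr=0x18 blk=6 s=2: L1-HIT | VC []
  [2] addr=0x5b blk=22 s=2: MISS | VC [6]
  [3] addr=0x1b blk=6 s=2: VC-HIT | VC [22]
  [4] addr=0x59 blk=22 s=2: VC-HIT | VC [6]
  [5] addr=0x5b blk=22 s=2: L1-HIT | VC [6]
  [6] addr=0x1f blk=7 s=3: MISS | VC [6]
  [7] addr=0x5a blk=22 s=2: L1-HIT | VC [6]
  [8] addr=0x2e blk=11 s=3: MISS | VC [6, 7]
  [9] addr=0x1d blk=7 s=3: VC-HIT | VC [6, 11]
  [10] addr=0x5d blk=23 s=3: MISS | VC [6, 11, 7]
  [11] addr=0x1e blk=7 s=3: VC-HIT | VC [6, 11, 23]
  [12] addr=0x2f blk=11 s=3: VC-HIT | VC [6, 7, 23]
  [13] addr=0x5b blk=22 s=2: L1-HIT | VC [6, 7, 23]
  [14] addr=0x3c blk=15 s=3: MISS | VC [6, 7, 23, 11]

MISSES = 6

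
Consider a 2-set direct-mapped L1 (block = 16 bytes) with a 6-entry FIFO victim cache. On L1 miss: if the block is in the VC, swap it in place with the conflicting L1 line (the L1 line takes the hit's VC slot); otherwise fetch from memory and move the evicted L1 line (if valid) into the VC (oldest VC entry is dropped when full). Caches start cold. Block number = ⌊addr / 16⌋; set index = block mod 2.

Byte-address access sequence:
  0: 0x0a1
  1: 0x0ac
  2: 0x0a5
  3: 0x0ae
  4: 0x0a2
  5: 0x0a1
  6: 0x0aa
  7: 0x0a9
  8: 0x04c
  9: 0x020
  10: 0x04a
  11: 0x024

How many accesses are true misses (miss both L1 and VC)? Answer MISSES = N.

MISSES = 3

  [0] addr=0xa1 blk=10 s=0: MISS | VC []
  [1] addr=0xac blk=10 s=0: L1-HIT | VC []
  [2] addr=0xa5 blk=10 s=0: L1-HIT | VC []
  [3] addr=0xae blk=10 s=0: L1-HIT | VC []
  [4] addr=0xa2 blk=10 s=0: L1-HIT | VC []
  [5] addr=0xa1 blk=10 s=0: L1-HIT | VC []
  [6] addr=0xaa blk=10 s=0: L1-HIT | VC []
  [7] addr=0xa9 blk=10 s=0: L1-HIT | VC []
  [8] addr=0x4c blk=4 s=0: MISS | VC [10]
  [9] addr=0x20 blk=2 s=0: MISS | VC [10, 4]
  [10] addr=0x4a blk=4 s=0: VC-HIT | VC [10, 2]
  [11] addr=0x24 blk=2 s=0: VC-HIT | VC [10, 4]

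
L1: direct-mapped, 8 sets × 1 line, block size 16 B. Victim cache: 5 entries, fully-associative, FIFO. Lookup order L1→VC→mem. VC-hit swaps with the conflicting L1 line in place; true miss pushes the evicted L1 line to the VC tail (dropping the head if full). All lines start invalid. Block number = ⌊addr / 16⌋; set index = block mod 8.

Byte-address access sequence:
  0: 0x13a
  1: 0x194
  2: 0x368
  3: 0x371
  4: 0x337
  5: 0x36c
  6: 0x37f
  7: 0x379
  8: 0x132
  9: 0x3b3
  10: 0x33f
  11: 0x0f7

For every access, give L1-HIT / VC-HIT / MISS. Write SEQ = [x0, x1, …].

SEQ = [MISS, MISS, MISS, MISS, MISS, L1-HIT, L1-HIT, L1-HIT, VC-HIT, MISS, VC-HIT, MISS]

  [0] addr=0x13a blk=19 s=3: MISS | VC []
  [1] addr=0x194 blk=25 s=1: MISS | VC []
  [2] addr=0x368 blk=54 s=6: MISS | VC []
  [3] addr=0x371 blk=55 s=7: MISS | VC []
  [4] addr=0x337 blk=51 s=3: MISS | VC [19]
  [5] addr=0x36c blk=54 s=6: L1-HIT | VC [19]
  [6] addr=0x37f blk=55 s=7: L1-HIT | VC [19]
  [7] addr=0x379 blk=55 s=7: L1-HIT | VC [19]
  [8] addr=0x132 blk=19 s=3: VC-HIT | VC [51]
  [9] addr=0x3b3 blk=59 s=3: MISS | VC [51, 19]
  [10] addr=0x33f blk=51 s=3: VC-HIT | VC [59, 19]
  [11] addr=0xf7 blk=15 s=7: MISS | VC [59, 19, 55]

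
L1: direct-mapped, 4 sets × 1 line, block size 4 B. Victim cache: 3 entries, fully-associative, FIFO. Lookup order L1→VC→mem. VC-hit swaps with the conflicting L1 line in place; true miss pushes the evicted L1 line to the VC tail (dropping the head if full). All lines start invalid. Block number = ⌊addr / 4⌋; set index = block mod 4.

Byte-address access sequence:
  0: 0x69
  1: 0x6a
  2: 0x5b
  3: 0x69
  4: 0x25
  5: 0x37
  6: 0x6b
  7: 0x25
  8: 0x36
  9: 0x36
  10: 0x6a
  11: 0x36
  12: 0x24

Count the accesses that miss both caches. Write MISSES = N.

0: 0x69 (blk 26, set 2) → MISS  vc=[]
1: 0x6a (blk 26, set 2) → L1-HIT  vc=[]
2: 0x5b (blk 22, set 2) → MISS  vc=[26]
3: 0x69 (blk 26, set 2) → VC-HIT  vc=[22]
4: 0x25 (blk 9, set 1) → MISS  vc=[22]
5: 0x37 (blk 13, set 1) → MISS  vc=[22, 9]
6: 0x6b (blk 26, set 2) → L1-HIT  vc=[22, 9]
7: 0x25 (blk 9, set 1) → VC-HIT  vc=[22, 13]
8: 0x36 (blk 13, set 1) → VC-HIT  vc=[22, 9]
9: 0x36 (blk 13, set 1) → L1-HIT  vc=[22, 9]
10: 0x6a (blk 26, set 2) → L1-HIT  vc=[22, 9]
11: 0x36 (blk 13, set 1) → L1-HIT  vc=[22, 9]
12: 0x24 (blk 9, set 1) → VC-HIT  vc=[22, 13]

MISSES = 4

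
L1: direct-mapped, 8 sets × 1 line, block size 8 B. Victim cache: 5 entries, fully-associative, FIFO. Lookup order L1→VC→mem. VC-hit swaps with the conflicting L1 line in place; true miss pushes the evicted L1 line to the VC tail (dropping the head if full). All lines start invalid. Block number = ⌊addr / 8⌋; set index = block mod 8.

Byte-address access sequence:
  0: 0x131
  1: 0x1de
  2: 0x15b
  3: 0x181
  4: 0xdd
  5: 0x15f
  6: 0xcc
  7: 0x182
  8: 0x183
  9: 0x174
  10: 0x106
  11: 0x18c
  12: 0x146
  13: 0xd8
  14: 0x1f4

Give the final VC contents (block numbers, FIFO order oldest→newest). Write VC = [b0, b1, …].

VC = [38, 48, 25, 32, 46]

0: 0x131 (blk 38, set 6) → MISS  vc=[]
1: 0x1de (blk 59, set 3) → MISS  vc=[]
2: 0x15b (blk 43, set 3) → MISS  vc=[59]
3: 0x181 (blk 48, set 0) → MISS  vc=[59]
4: 0xdd (blk 27, set 3) → MISS  vc=[59, 43]
5: 0x15f (blk 43, set 3) → VC-HIT  vc=[59, 27]
6: 0xcc (blk 25, set 1) → MISS  vc=[59, 27]
7: 0x182 (blk 48, set 0) → L1-HIT  vc=[59, 27]
8: 0x183 (blk 48, set 0) → L1-HIT  vc=[59, 27]
9: 0x174 (blk 46, set 6) → MISS  vc=[59, 27, 38]
10: 0x106 (blk 32, set 0) → MISS  vc=[59, 27, 38, 48]
11: 0x18c (blk 49, set 1) → MISS  vc=[59, 27, 38, 48, 25]
12: 0x146 (blk 40, set 0) → MISS  vc=[27, 38, 48, 25, 32]
13: 0xd8 (blk 27, set 3) → VC-HIT  vc=[43, 38, 48, 25, 32]
14: 0x1f4 (blk 62, set 6) → MISS  vc=[38, 48, 25, 32, 46]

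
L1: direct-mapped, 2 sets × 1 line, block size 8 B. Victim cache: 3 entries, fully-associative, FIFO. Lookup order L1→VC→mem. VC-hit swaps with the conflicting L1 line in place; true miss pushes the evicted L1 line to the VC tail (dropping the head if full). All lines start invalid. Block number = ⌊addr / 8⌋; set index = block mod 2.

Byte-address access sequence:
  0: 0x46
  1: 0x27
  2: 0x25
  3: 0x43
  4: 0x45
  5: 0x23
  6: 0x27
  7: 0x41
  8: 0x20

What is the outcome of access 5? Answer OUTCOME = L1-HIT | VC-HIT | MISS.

OUTCOME = VC-HIT

  [0] addr=0x46 blk=8 s=0: MISS | VC []
  [1] addr=0x27 blk=4 s=0: MISS | VC [8]
  [2] addr=0x25 blk=4 s=0: L1-HIT | VC [8]
  [3] addr=0x43 blk=8 s=0: VC-HIT | VC [4]
  [4] addr=0x45 blk=8 s=0: L1-HIT | VC [4]
  [5] addr=0x23 blk=4 s=0: VC-HIT | VC [8]
  [6] addr=0x27 blk=4 s=0: L1-HIT | VC [8]
  [7] addr=0x41 blk=8 s=0: VC-HIT | VC [4]
  [8] addr=0x20 blk=4 s=0: VC-HIT | VC [8]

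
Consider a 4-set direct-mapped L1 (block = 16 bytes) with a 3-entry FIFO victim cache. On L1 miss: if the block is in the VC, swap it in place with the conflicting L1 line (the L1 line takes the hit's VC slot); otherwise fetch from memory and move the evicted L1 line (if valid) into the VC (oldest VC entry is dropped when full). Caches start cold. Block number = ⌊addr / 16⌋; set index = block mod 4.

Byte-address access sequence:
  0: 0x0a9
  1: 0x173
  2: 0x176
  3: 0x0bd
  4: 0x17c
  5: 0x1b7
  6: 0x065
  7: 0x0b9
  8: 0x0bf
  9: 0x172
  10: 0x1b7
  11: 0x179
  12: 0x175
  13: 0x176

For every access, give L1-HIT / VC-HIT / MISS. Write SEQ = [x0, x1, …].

SEQ = [MISS, MISS, L1-HIT, MISS, VC-HIT, MISS, MISS, VC-HIT, L1-HIT, VC-HIT, VC-HIT, VC-HIT, L1-HIT, L1-HIT]

0: 0xa9 (blk 10, set 2) → MISS  vc=[]
1: 0x173 (blk 23, set 3) → MISS  vc=[]
2: 0x176 (blk 23, set 3) → L1-HIT  vc=[]
3: 0xbd (blk 11, set 3) → MISS  vc=[23]
4: 0x17c (blk 23, set 3) → VC-HIT  vc=[11]
5: 0x1b7 (blk 27, set 3) → MISS  vc=[11, 23]
6: 0x65 (blk 6, set 2) → MISS  vc=[11, 23, 10]
7: 0xb9 (blk 11, set 3) → VC-HIT  vc=[27, 23, 10]
8: 0xbf (blk 11, set 3) → L1-HIT  vc=[27, 23, 10]
9: 0x172 (blk 23, set 3) → VC-HIT  vc=[27, 11, 10]
10: 0x1b7 (blk 27, set 3) → VC-HIT  vc=[23, 11, 10]
11: 0x179 (blk 23, set 3) → VC-HIT  vc=[27, 11, 10]
12: 0x175 (blk 23, set 3) → L1-HIT  vc=[27, 11, 10]
13: 0x176 (blk 23, set 3) → L1-HIT  vc=[27, 11, 10]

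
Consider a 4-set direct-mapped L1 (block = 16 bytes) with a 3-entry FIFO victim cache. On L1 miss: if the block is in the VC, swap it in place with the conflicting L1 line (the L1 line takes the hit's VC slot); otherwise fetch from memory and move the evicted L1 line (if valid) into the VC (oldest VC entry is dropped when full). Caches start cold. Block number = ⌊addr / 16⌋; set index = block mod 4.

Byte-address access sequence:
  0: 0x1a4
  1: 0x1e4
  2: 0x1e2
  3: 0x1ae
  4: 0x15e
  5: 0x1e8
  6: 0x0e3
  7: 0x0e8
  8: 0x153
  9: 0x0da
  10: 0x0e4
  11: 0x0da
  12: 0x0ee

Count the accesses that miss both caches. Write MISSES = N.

MISSES = 5

  [0] addr=0x1a4 blk=26 s=2: MISS | VC []
  [1] addr=0x1e4 blk=30 s=2: MISS | VC [26]
  [2] addr=0x1e2 blk=30 s=2: L1-HIT | VC [26]
  [3] addr=0x1ae blk=26 s=2: VC-HIT | VC [30]
  [4] addr=0x15e blk=21 s=1: MISS | VC [30]
  [5] addr=0x1e8 blk=30 s=2: VC-HIT | VC [26]
  [6] addr=0xe3 blk=14 s=2: MISS | VC [26, 30]
  [7] addr=0xe8 blk=14 s=2: L1-HIT | VC [26, 30]
  [8] addr=0x153 blk=21 s=1: L1-HIT | VC [26, 30]
  [9] addr=0xda blk=13 s=1: MISS | VC [26, 30, 21]
  [10] addr=0xe4 blk=14 s=2: L1-HIT | VC [26, 30, 21]
  [11] addr=0xda blk=13 s=1: L1-HIT | VC [26, 30, 21]
  [12] addr=0xee blk=14 s=2: L1-HIT | VC [26, 30, 21]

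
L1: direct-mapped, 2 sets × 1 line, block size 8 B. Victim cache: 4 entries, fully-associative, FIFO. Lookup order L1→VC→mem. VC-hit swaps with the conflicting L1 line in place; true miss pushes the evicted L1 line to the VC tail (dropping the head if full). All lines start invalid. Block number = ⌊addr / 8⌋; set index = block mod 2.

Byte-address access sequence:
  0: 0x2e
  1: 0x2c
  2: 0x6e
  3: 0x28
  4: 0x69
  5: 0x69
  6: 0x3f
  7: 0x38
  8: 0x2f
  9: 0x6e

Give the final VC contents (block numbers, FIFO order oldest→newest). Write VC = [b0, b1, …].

0: 0x2e (blk 5, set 1) → MISS  vc=[]
1: 0x2c (blk 5, set 1) → L1-HIT  vc=[]
2: 0x6e (blk 13, set 1) → MISS  vc=[5]
3: 0x28 (blk 5, set 1) → VC-HIT  vc=[13]
4: 0x69 (blk 13, set 1) → VC-HIT  vc=[5]
5: 0x69 (blk 13, set 1) → L1-HIT  vc=[5]
6: 0x3f (blk 7, set 1) → MISS  vc=[5, 13]
7: 0x38 (blk 7, set 1) → L1-HIT  vc=[5, 13]
8: 0x2f (blk 5, set 1) → VC-HIT  vc=[7, 13]
9: 0x6e (blk 13, set 1) → VC-HIT  vc=[7, 5]

VC = [7, 5]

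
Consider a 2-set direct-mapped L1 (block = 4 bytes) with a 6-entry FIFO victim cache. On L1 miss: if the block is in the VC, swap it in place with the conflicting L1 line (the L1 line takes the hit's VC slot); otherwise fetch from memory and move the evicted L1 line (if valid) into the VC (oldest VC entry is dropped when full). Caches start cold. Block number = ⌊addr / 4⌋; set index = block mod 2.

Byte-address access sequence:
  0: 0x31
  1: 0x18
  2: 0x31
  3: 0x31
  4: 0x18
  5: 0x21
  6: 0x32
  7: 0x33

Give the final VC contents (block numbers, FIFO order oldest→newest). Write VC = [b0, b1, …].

#0 0x31→b12/s0 MISS; vc=[]
#1 0x18→b6/s0 MISS; vc=[12]
#2 0x31→b12/s0 VC-HIT; vc=[6]
#3 0x31→b12/s0 L1-HIT; vc=[6]
#4 0x18→b6/s0 VC-HIT; vc=[12]
#5 0x21→b8/s0 MISS; vc=[12,6]
#6 0x32→b12/s0 VC-HIT; vc=[8,6]
#7 0x33→b12/s0 L1-HIT; vc=[8,6]

VC = [8, 6]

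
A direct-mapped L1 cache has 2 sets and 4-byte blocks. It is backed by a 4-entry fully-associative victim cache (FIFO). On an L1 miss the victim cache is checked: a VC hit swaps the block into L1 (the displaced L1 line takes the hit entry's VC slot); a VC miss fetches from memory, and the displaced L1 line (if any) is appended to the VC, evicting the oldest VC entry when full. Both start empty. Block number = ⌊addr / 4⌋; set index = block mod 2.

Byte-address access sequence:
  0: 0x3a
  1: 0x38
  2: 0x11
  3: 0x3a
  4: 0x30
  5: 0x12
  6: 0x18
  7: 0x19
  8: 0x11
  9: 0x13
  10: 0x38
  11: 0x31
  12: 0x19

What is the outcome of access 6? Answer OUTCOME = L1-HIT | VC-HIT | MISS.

#0 0x3a→b14/s0 MISS; vc=[]
#1 0x38→b14/s0 L1-HIT; vc=[]
#2 0x11→b4/s0 MISS; vc=[14]
#3 0x3a→b14/s0 VC-HIT; vc=[4]
#4 0x30→b12/s0 MISS; vc=[4,14]
#5 0x12→b4/s0 VC-HIT; vc=[12,14]
#6 0x18→b6/s0 MISS; vc=[12,14,4]
#7 0x19→b6/s0 L1-HIT; vc=[12,14,4]
#8 0x11→b4/s0 VC-HIT; vc=[12,14,6]
#9 0x13→b4/s0 L1-HIT; vc=[12,14,6]
#10 0x38→b14/s0 VC-HIT; vc=[12,4,6]
#11 0x31→b12/s0 VC-HIT; vc=[14,4,6]
#12 0x19→b6/s0 VC-HIT; vc=[14,4,12]

OUTCOME = MISS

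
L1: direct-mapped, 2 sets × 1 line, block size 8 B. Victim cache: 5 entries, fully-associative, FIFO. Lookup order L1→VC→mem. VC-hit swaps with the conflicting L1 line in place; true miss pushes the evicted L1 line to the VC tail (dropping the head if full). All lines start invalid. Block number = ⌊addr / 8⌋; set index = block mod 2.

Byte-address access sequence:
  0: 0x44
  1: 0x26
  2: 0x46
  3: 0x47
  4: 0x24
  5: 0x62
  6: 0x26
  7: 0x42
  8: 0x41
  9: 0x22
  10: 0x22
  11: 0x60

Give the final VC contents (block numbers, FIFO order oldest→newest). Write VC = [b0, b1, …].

VC = [8, 4]

#0 0x44→b8/s0 MISS; vc=[]
#1 0x26→b4/s0 MISS; vc=[8]
#2 0x46→b8/s0 VC-HIT; vc=[4]
#3 0x47→b8/s0 L1-HIT; vc=[4]
#4 0x24→b4/s0 VC-HIT; vc=[8]
#5 0x62→b12/s0 MISS; vc=[8,4]
#6 0x26→b4/s0 VC-HIT; vc=[8,12]
#7 0x42→b8/s0 VC-HIT; vc=[4,12]
#8 0x41→b8/s0 L1-HIT; vc=[4,12]
#9 0x22→b4/s0 VC-HIT; vc=[8,12]
#10 0x22→b4/s0 L1-HIT; vc=[8,12]
#11 0x60→b12/s0 VC-HIT; vc=[8,4]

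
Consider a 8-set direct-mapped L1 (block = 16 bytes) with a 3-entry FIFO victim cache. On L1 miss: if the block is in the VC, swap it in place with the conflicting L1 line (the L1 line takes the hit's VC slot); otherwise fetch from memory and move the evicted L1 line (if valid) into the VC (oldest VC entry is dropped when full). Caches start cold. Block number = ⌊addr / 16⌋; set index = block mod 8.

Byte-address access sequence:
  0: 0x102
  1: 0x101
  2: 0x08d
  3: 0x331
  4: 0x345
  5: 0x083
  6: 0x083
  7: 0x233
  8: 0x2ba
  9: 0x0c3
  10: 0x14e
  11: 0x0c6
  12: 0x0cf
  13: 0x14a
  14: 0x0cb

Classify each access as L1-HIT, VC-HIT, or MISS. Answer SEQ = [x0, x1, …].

SEQ = [MISS, L1-HIT, MISS, MISS, MISS, L1-HIT, L1-HIT, MISS, MISS, MISS, MISS, VC-HIT, L1-HIT, VC-HIT, VC-HIT]

#0 0x102→b16/s0 MISS; vc=[]
#1 0x101→b16/s0 L1-HIT; vc=[]
#2 0x8d→b8/s0 MISS; vc=[16]
#3 0x331→b51/s3 MISS; vc=[16]
#4 0x345→b52/s4 MISS; vc=[16]
#5 0x83→b8/s0 L1-HIT; vc=[16]
#6 0x83→b8/s0 L1-HIT; vc=[16]
#7 0x233→b35/s3 MISS; vc=[16,51]
#8 0x2ba→b43/s3 MISS; vc=[16,51,35]
#9 0xc3→b12/s4 MISS; vc=[51,35,52]
#10 0x14e→b20/s4 MISS; vc=[35,52,12]
#11 0xc6→b12/s4 VC-HIT; vc=[35,52,20]
#12 0xcf→b12/s4 L1-HIT; vc=[35,52,20]
#13 0x14a→b20/s4 VC-HIT; vc=[35,52,12]
#14 0xcb→b12/s4 VC-HIT; vc=[35,52,20]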